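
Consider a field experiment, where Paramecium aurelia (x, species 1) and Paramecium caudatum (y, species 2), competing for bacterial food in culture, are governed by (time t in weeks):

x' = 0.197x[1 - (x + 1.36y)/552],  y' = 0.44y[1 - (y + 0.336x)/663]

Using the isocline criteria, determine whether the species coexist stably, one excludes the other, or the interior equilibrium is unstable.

species 2 excludes species 1

Compare the nullcline intercepts: K1/α12 = 552/1.36 = 406 < K2 = 663; K2/α21 = 663/0.336 = 1970 > K1 = 552.
Since the inequalities point opposite ways, species 2 can invade but species 1 cannot.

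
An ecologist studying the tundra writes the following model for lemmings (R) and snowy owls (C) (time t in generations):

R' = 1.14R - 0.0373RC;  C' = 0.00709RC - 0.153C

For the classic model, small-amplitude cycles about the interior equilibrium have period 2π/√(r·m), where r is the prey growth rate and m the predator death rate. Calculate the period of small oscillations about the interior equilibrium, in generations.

Here r = 1.14 and m = 0.153, so r·m = 0.174.
ω = √0.174 = 0.418 per generation, hence T = 2π/ω ≈ 15 generations.

T ≈ 15 generations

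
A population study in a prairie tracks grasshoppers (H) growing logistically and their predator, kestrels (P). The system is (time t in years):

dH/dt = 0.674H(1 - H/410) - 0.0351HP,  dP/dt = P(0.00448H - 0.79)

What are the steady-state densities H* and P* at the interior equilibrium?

H* ≈ 176, P* ≈ 10.9

From dP/dt = 0 with P > 0: 0.00448H* = 0.79, so H* = 176.
Substitute into dH/dt = 0: 0.674(1 - 176/410) = 0.0351P*.
The bracket is 0.57, giving P* = 0.384/0.0351 = 10.9.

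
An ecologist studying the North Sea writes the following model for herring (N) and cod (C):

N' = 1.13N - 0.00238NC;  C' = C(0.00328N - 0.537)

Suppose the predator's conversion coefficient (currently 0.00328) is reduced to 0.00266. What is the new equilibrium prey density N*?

N* ≈ 202

At the interior fixed point, setting dC/dt = 0 with C > 0 fixes N* = (predator death rate)/(NC coefficient) — independent of the other coefficients.
With the change, N* = 0.537/0.00266 = 202; it rises from 164.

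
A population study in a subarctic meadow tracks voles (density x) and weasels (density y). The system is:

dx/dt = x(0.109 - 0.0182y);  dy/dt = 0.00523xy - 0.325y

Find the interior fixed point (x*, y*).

x* ≈ 62.1, y* ≈ 5.99

Set dy/dt = 0 with y > 0: 0.00523x - 0.325 = 0, so x* = 0.325/0.00523 = 62.1.
Set dx/dt = 0 with x > 0: 0.109 - 0.0182y = 0, so y* = 0.109/0.0182 = 5.99.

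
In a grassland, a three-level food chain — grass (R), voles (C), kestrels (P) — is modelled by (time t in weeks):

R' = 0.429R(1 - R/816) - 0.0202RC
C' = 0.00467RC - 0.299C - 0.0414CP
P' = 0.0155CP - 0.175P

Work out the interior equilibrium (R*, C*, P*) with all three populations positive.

From dP/dt = 0: 0.0155C* = 0.175, so C* = 11.3.
From dR/dt = 0: 0.429(1 - R*/816) = 0.0202·11.3, giving R* = 816·(1 - 0.532) = 382.
From dC/dt = 0: 0.00467·382 - 0.299 = 0.0414P*, so P* = 1.49/0.0414 = 35.9.

R* ≈ 382, C* ≈ 11.3, P* ≈ 35.9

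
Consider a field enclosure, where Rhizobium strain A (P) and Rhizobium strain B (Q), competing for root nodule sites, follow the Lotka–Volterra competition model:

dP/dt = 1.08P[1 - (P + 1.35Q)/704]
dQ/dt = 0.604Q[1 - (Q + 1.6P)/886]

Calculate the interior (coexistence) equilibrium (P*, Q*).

Setting both brackets to zero gives the nullclines P + 1.35Q = 704 and 1.6P + Q = 886.
Substituting Q = 886 - 1.6P into the first: P(1 - 1.35·1.6) = 704 - 1.35·886.
So P* = -492/-1.16 = 424, and then Q* = 886 - 1.6·424 = 207.

P* ≈ 424, Q* ≈ 207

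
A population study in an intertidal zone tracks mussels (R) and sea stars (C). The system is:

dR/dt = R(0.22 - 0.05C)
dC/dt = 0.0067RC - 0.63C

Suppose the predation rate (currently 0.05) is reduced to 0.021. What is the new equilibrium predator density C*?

C* ≈ 10.5

At the interior fixed point, setting dR/dt = 0 with R > 0 fixes C* = (prey growth rate)/(RC coefficient) — independent of the other coefficients.
With the change, C* = 0.22/0.021 = 10.5; it rises from 4.4.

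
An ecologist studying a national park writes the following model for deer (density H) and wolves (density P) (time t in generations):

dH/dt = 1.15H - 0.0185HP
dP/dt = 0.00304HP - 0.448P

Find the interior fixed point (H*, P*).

H* ≈ 147, P* ≈ 62.2

Set dP/dt = 0 with P > 0: 0.00304H - 0.448 = 0, so H* = 0.448/0.00304 = 147.
Set dH/dt = 0 with H > 0: 1.15 - 0.0185P = 0, so P* = 1.15/0.0185 = 62.2.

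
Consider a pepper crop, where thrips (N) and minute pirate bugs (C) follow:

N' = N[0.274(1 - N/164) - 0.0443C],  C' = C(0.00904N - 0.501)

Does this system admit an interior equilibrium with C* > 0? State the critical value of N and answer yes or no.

Threshold N = 55.4; K > 55.4, so yes, the predator persists.

The predator equation gives dC/dt > 0 only when N > 0.501/0.00904 = 55.4.
Without the predator, N → K = 164. Since 164 > 55.4, the predator can invade and persist.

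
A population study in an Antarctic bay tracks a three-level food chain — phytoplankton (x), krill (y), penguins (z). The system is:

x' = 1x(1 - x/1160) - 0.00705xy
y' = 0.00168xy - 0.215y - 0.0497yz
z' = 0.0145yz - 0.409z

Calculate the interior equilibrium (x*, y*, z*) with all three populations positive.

From dz/dt = 0: 0.0145y* = 0.409, so y* = 28.2.
From dx/dt = 0: 1(1 - x*/1160) = 0.00705·28.2, giving x* = 1160·(1 - 0.199) = 929.
From dy/dt = 0: 0.00168·929 - 0.215 = 0.0497z*, so z* = 1.35/0.0497 = 27.1.

x* ≈ 929, y* ≈ 28.2, z* ≈ 27.1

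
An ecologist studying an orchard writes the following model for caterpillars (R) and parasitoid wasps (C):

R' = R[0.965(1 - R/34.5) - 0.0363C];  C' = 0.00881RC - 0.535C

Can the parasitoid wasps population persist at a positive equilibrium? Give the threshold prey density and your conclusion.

The predator equation gives dC/dt > 0 only when R > 0.535/0.00881 = 60.7.
Without the predator, R → K = 34.5. Since 34.5 < 60.7, the predator cannot invade.

Threshold R = 60.7; K < 60.7, so no, the predator goes extinct.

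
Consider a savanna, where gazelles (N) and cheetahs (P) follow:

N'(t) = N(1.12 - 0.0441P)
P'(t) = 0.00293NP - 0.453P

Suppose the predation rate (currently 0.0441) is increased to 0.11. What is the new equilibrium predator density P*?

At the interior fixed point, setting dN/dt = 0 with N > 0 fixes P* = (prey growth rate)/(NP coefficient) — independent of the other coefficients.
With the change, P* = 1.12/0.11 = 10.2; it falls from 25.4.

P* ≈ 10.2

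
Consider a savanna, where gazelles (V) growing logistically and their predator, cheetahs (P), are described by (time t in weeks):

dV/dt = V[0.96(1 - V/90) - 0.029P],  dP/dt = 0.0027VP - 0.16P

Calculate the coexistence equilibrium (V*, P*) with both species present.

V* ≈ 59.3, P* ≈ 11.3

From dP/dt = 0 with P > 0: 0.0027V* = 0.16, so V* = 59.3.
Substitute into dV/dt = 0: 0.96(1 - 59.3/90) = 0.029P*.
The bracket is 0.342, giving P* = 0.328/0.029 = 11.3.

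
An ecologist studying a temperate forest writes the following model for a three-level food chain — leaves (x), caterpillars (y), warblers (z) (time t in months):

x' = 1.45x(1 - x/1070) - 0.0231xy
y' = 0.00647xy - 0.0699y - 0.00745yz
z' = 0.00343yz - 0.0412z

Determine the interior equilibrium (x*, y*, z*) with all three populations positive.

From dz/dt = 0: 0.00343y* = 0.0412, so y* = 12.
From dx/dt = 0: 1.45(1 - x*/1070) = 0.0231·12, giving x* = 1070·(1 - 0.191) = 865.
From dy/dt = 0: 0.00647·865 - 0.0699 = 0.00745z*, so z* = 5.53/0.00745 = 742.

x* ≈ 865, y* ≈ 12, z* ≈ 742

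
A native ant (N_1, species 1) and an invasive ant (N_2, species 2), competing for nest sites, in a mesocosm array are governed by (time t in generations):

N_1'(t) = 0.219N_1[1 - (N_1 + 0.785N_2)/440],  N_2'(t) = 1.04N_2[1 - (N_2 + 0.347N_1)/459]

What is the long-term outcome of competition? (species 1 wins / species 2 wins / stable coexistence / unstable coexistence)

Compare the nullcline intercepts: K1/α12 = 440/0.785 = 561 > K2 = 459; K2/α21 = 459/0.347 = 1320 > K1 = 440.
Since both inequalities hold, each species can invade when rare, so the interior equilibrium is stable.

stable coexistence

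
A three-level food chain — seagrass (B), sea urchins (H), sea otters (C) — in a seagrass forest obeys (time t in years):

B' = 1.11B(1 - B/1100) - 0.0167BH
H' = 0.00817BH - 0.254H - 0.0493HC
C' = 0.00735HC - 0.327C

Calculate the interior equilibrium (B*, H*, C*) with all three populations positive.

B* ≈ 364, H* ≈ 44.5, C* ≈ 55.1

From dC/dt = 0: 0.00735H* = 0.327, so H* = 44.5.
From dB/dt = 0: 1.11(1 - B*/1100) = 0.0167·44.5, giving B* = 1100·(1 - 0.669) = 364.
From dH/dt = 0: 0.00817·364 - 0.254 = 0.0493C*, so C* = 2.72/0.0493 = 55.1.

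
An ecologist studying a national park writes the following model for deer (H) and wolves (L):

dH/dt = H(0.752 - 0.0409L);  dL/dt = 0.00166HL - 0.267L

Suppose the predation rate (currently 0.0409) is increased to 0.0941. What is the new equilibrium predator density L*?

At the interior fixed point, setting dH/dt = 0 with H > 0 fixes L* = (prey growth rate)/(HL coefficient) — independent of the other coefficients.
With the change, L* = 0.752/0.0941 = 7.99; it falls from 18.4.

L* ≈ 7.99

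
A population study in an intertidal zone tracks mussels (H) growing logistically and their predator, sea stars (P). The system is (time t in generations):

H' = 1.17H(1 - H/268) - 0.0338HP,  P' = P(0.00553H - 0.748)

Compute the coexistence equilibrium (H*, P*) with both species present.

From dP/dt = 0 with P > 0: 0.00553H* = 0.748, so H* = 135.
Substitute into dH/dt = 0: 1.17(1 - 135/268) = 0.0338P*.
The bracket is 0.495, giving P* = 0.579/0.0338 = 17.1.

H* ≈ 135, P* ≈ 17.1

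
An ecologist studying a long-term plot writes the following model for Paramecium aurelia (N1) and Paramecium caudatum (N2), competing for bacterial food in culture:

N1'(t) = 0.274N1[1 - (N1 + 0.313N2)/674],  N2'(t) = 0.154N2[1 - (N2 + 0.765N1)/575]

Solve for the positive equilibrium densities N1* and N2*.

N1* ≈ 650, N2* ≈ 78.1

Setting both brackets to zero gives the nullclines N1 + 0.313N2 = 674 and 0.765N1 + N2 = 575.
Substituting N2 = 575 - 0.765N1 into the first: N1(1 - 0.313·0.765) = 674 - 0.313·575.
So N1* = 494/0.761 = 650, and then N2* = 575 - 0.765·650 = 78.1.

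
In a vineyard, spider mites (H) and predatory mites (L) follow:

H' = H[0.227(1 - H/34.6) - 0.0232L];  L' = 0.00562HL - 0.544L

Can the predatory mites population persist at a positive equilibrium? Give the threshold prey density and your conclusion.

Threshold H = 96.8; K < 96.8, so no, the predator goes extinct.

The predator equation gives dL/dt > 0 only when H > 0.544/0.00562 = 96.8.
Without the predator, H → K = 34.6. Since 34.6 < 96.8, the predator cannot invade.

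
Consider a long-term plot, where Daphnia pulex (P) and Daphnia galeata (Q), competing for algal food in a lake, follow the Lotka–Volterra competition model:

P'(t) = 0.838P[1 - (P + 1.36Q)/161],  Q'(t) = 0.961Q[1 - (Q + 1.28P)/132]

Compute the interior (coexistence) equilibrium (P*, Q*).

P* ≈ 25, Q* ≈ 100

Setting both brackets to zero gives the nullclines P + 1.36Q = 161 and 1.28P + Q = 132.
Substituting Q = 132 - 1.28P into the first: P(1 - 1.36·1.28) = 161 - 1.36·132.
So P* = -18.5/-0.741 = 25, and then Q* = 132 - 1.28·25 = 100.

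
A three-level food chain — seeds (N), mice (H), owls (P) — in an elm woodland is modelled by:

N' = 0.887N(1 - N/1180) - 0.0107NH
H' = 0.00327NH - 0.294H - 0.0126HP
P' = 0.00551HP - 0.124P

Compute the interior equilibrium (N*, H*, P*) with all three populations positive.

From dP/dt = 0: 0.00551H* = 0.124, so H* = 22.5.
From dN/dt = 0: 0.887(1 - N*/1180) = 0.0107·22.5, giving N* = 1180·(1 - 0.271) = 860.
From dH/dt = 0: 0.00327·860 - 0.294 = 0.0126P*, so P* = 2.52/0.0126 = 200.

N* ≈ 860, H* ≈ 22.5, P* ≈ 200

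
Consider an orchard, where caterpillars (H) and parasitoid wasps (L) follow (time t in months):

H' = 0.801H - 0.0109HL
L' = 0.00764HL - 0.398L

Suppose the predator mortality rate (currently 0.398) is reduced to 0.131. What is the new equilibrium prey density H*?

At the interior fixed point, setting dL/dt = 0 with L > 0 fixes H* = (predator death rate)/(HL coefficient) — independent of the other coefficients.
With the change, H* = 0.131/0.00764 = 17.1; it falls from 52.1.

H* ≈ 17.1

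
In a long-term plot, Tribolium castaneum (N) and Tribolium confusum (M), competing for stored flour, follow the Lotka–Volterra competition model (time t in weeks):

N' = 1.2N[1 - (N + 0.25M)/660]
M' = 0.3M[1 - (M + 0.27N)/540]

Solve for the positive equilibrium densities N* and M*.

Setting both brackets to zero gives the nullclines N + 0.25M = 660 and 0.27N + M = 540.
Substituting M = 540 - 0.27N into the first: N(1 - 0.25·0.27) = 660 - 0.25·540.
So N* = 525/0.932 = 563, and then M* = 540 - 0.27·563 = 388.

N* ≈ 563, M* ≈ 388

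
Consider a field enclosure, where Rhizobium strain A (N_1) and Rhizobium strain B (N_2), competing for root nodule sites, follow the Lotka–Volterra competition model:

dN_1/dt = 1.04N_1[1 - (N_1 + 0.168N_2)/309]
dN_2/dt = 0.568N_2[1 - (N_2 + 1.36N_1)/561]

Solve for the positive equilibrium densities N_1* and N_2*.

N_1* ≈ 278, N_2* ≈ 182

Setting both brackets to zero gives the nullclines N_1 + 0.168N_2 = 309 and 1.36N_1 + N_2 = 561.
Substituting N_2 = 561 - 1.36N_1 into the first: N_1(1 - 0.168·1.36) = 309 - 0.168·561.
So N_1* = 215/0.772 = 278, and then N_2* = 561 - 1.36·278 = 182.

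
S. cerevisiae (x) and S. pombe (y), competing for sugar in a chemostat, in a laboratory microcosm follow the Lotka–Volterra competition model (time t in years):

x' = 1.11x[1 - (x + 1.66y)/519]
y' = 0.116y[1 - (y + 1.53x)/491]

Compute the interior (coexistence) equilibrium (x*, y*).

x* ≈ 192, y* ≈ 197

Setting both brackets to zero gives the nullclines x + 1.66y = 519 and 1.53x + y = 491.
Substituting y = 491 - 1.53x into the first: x(1 - 1.66·1.53) = 519 - 1.66·491.
So x* = -296/-1.54 = 192, and then y* = 491 - 1.53·192 = 197.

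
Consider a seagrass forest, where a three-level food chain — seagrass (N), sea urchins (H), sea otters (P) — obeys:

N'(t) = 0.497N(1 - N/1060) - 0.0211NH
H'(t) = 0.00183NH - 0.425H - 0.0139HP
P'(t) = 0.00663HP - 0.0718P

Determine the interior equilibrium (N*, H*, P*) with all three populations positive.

From dP/dt = 0: 0.00663H* = 0.0718, so H* = 10.8.
From dN/dt = 0: 0.497(1 - N*/1060) = 0.0211·10.8, giving N* = 1060·(1 - 0.46) = 573.
From dH/dt = 0: 0.00183·573 - 0.425 = 0.0139P*, so P* = 0.623/0.0139 = 44.8.

N* ≈ 573, H* ≈ 10.8, P* ≈ 44.8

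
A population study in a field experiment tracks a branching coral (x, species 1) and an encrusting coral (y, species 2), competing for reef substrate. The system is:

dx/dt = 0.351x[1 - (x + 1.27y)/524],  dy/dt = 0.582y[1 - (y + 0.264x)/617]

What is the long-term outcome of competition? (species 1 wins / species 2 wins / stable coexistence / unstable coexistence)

Compare the nullcline intercepts: K1/α12 = 524/1.27 = 413 < K2 = 617; K2/α21 = 617/0.264 = 2340 > K1 = 524.
Since the inequalities point opposite ways, species 2 can invade but species 1 cannot.

species 2 excludes species 1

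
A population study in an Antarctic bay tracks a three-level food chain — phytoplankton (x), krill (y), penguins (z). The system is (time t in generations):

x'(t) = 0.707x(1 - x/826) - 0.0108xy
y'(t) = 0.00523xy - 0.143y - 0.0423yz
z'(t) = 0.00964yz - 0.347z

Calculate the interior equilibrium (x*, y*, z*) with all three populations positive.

From dz/dt = 0: 0.00964y* = 0.347, so y* = 36.
From dx/dt = 0: 0.707(1 - x*/826) = 0.0108·36, giving x* = 826·(1 - 0.55) = 372.
From dy/dt = 0: 0.00523·372 - 0.143 = 0.0423z*, so z* = 1.8/0.0423 = 42.6.

x* ≈ 372, y* ≈ 36, z* ≈ 42.6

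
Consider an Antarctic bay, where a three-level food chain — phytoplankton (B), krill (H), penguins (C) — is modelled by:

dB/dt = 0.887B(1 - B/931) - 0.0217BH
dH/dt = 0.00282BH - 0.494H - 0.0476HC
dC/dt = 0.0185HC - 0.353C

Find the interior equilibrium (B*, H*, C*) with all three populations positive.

From dC/dt = 0: 0.0185H* = 0.353, so H* = 19.1.
From dB/dt = 0: 0.887(1 - B*/931) = 0.0217·19.1, giving B* = 931·(1 - 0.467) = 496.
From dH/dt = 0: 0.00282·496 - 0.494 = 0.0476C*, so C* = 0.906/0.0476 = 19.

B* ≈ 496, H* ≈ 19.1, C* ≈ 19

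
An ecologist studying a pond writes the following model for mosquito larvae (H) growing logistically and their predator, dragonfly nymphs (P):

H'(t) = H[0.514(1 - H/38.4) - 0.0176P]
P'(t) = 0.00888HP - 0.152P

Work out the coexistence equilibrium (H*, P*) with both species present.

H* ≈ 17.1, P* ≈ 16.2

From dP/dt = 0 with P > 0: 0.00888H* = 0.152, so H* = 17.1.
Substitute into dH/dt = 0: 0.514(1 - 17.1/38.4) = 0.0176P*.
The bracket is 0.554, giving P* = 0.285/0.0176 = 16.2.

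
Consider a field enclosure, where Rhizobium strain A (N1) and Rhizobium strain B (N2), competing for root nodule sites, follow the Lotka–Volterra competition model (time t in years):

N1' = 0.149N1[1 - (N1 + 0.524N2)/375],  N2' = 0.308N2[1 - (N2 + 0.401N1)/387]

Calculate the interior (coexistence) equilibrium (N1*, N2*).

Setting both brackets to zero gives the nullclines N1 + 0.524N2 = 375 and 0.401N1 + N2 = 387.
Substituting N2 = 387 - 0.401N1 into the first: N1(1 - 0.524·0.401) = 375 - 0.524·387.
So N1* = 172/0.79 = 218, and then N2* = 387 - 0.401·218 = 300.

N1* ≈ 218, N2* ≈ 300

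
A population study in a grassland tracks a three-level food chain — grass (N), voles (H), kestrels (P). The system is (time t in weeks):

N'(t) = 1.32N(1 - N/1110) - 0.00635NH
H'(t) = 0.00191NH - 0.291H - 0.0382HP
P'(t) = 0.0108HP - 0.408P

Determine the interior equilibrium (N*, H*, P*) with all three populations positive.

From dP/dt = 0: 0.0108H* = 0.408, so H* = 37.8.
From dN/dt = 0: 1.32(1 - N*/1110) = 0.00635·37.8, giving N* = 1110·(1 - 0.182) = 908.
From dH/dt = 0: 0.00191·908 - 0.291 = 0.0382P*, so P* = 1.44/0.0382 = 37.8.

N* ≈ 908, H* ≈ 37.8, P* ≈ 37.8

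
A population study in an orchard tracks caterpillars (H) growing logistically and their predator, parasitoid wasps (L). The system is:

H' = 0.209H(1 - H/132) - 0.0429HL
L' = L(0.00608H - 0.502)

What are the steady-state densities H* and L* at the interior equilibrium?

H* ≈ 82.6, L* ≈ 1.82

From dL/dt = 0 with L > 0: 0.00608H* = 0.502, so H* = 82.6.
Substitute into dH/dt = 0: 0.209(1 - 82.6/132) = 0.0429L*.
The bracket is 0.375, giving L* = 0.0783/0.0429 = 1.82.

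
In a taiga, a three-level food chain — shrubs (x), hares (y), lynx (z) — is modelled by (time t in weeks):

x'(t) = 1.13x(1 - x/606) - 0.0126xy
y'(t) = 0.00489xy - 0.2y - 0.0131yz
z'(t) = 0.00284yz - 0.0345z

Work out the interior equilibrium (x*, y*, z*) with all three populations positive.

From dz/dt = 0: 0.00284y* = 0.0345, so y* = 12.1.
From dx/dt = 0: 1.13(1 - x*/606) = 0.0126·12.1, giving x* = 606·(1 - 0.135) = 524.
From dy/dt = 0: 0.00489·524 - 0.2 = 0.0131z*, so z* = 2.36/0.0131 = 180.

x* ≈ 524, y* ≈ 12.1, z* ≈ 180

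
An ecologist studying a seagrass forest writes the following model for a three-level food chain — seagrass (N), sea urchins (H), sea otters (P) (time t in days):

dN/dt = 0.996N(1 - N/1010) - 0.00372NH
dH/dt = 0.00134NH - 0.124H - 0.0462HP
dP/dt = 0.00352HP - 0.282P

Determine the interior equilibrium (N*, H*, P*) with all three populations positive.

N* ≈ 708, H* ≈ 80.1, P* ≈ 17.8

From dP/dt = 0: 0.00352H* = 0.282, so H* = 80.1.
From dN/dt = 0: 0.996(1 - N*/1010) = 0.00372·80.1, giving N* = 1010·(1 - 0.299) = 708.
From dH/dt = 0: 0.00134·708 - 0.124 = 0.0462P*, so P* = 0.824/0.0462 = 17.8.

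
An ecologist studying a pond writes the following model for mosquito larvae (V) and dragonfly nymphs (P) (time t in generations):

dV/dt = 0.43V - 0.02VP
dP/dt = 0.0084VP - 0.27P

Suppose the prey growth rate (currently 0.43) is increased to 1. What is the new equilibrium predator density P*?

At the interior fixed point, setting dV/dt = 0 with V > 0 fixes P* = (prey growth rate)/(VP coefficient) — independent of the other coefficients.
With the change, P* = 1/0.02 = 50; it rises from 21.5.

P* ≈ 50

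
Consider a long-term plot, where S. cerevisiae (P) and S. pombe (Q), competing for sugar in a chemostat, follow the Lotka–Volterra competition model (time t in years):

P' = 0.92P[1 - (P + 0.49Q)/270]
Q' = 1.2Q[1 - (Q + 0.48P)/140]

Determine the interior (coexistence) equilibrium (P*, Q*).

Setting both brackets to zero gives the nullclines P + 0.49Q = 270 and 0.48P + Q = 140.
Substituting Q = 140 - 0.48P into the first: P(1 - 0.49·0.48) = 270 - 0.49·140.
So P* = 201/0.765 = 263, and then Q* = 140 - 0.48·263 = 13.6.

P* ≈ 263, Q* ≈ 13.6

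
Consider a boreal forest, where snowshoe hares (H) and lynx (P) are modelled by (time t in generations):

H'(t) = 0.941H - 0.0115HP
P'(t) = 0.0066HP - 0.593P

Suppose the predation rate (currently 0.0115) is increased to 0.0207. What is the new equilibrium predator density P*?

P* ≈ 45.5

At the interior fixed point, setting dH/dt = 0 with H > 0 fixes P* = (prey growth rate)/(HP coefficient) — independent of the other coefficients.
With the change, P* = 0.941/0.0207 = 45.5; it falls from 81.8.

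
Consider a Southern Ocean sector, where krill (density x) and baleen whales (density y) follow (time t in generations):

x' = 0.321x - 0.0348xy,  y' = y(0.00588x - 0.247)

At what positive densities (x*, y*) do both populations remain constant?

x* ≈ 42, y* ≈ 9.22

Set dy/dt = 0 with y > 0: 0.00588x - 0.247 = 0, so x* = 0.247/0.00588 = 42.
Set dx/dt = 0 with x > 0: 0.321 - 0.0348y = 0, so y* = 0.321/0.0348 = 9.22.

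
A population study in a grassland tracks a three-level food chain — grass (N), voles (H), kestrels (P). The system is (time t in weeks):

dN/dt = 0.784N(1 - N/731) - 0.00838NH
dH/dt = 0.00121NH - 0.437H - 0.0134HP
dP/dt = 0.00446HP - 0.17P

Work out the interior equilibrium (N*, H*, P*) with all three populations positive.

From dP/dt = 0: 0.00446H* = 0.17, so H* = 38.1.
From dN/dt = 0: 0.784(1 - N*/731) = 0.00838·38.1, giving N* = 731·(1 - 0.407) = 433.
From dH/dt = 0: 0.00121·433 - 0.437 = 0.0134P*, so P* = 0.0871/0.0134 = 6.5.

N* ≈ 433, H* ≈ 38.1, P* ≈ 6.5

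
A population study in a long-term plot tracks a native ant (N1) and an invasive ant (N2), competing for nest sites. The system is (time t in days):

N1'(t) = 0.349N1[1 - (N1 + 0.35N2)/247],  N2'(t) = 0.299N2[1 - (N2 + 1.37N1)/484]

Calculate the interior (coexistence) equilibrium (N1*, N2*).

N1* ≈ 149, N2* ≈ 280

Setting both brackets to zero gives the nullclines N1 + 0.35N2 = 247 and 1.37N1 + N2 = 484.
Substituting N2 = 484 - 1.37N1 into the first: N1(1 - 0.35·1.37) = 247 - 0.35·484.
So N1* = 77.6/0.52 = 149, and then N2* = 484 - 1.37·149 = 280.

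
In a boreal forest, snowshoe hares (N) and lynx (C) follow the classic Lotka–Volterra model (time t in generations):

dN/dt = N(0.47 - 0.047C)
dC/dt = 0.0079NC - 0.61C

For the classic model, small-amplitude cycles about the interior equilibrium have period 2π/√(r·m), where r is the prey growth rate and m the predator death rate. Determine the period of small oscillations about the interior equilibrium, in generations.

Here r = 0.47 and m = 0.61, so r·m = 0.287.
ω = √0.287 = 0.535 per generation, hence T = 2π/ω ≈ 11.7 generations.

T ≈ 11.7 generations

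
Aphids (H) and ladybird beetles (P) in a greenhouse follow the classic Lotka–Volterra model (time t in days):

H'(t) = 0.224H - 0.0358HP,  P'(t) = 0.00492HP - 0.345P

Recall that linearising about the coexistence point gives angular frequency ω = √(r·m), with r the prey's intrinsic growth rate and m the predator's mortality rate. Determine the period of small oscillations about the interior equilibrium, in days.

Here r = 0.224 and m = 0.345, so r·m = 0.0773.
ω = √0.0773 = 0.278 per day, hence T = 2π/ω ≈ 22.6 days.

T ≈ 22.6 days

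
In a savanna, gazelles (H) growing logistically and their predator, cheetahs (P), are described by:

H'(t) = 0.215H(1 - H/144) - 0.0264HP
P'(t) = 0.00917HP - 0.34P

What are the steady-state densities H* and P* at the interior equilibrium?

H* ≈ 37.1, P* ≈ 6.05

From dP/dt = 0 with P > 0: 0.00917H* = 0.34, so H* = 37.1.
Substitute into dH/dt = 0: 0.215(1 - 37.1/144) = 0.0264P*.
The bracket is 0.743, giving P* = 0.16/0.0264 = 6.05.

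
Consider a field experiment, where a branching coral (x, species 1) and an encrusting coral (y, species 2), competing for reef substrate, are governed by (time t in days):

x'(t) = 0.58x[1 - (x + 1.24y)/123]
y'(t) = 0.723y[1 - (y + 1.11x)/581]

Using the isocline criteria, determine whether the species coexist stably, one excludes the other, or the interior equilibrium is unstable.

Compare the nullcline intercepts: K1/α12 = 123/1.24 = 99.2 < K2 = 581; K2/α21 = 581/1.11 = 523 > K1 = 123.
Since the inequalities point opposite ways, species 2 can invade but species 1 cannot.

species 2 excludes species 1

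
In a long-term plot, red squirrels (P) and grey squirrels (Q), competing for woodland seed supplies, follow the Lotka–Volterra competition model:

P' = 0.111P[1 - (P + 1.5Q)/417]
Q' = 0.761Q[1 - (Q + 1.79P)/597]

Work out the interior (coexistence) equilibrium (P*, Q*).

P* ≈ 284, Q* ≈ 88.7

Setting both brackets to zero gives the nullclines P + 1.5Q = 417 and 1.79P + Q = 597.
Substituting Q = 597 - 1.79P into the first: P(1 - 1.5·1.79) = 417 - 1.5·597.
So P* = -478/-1.69 = 284, and then Q* = 597 - 1.79·284 = 88.7.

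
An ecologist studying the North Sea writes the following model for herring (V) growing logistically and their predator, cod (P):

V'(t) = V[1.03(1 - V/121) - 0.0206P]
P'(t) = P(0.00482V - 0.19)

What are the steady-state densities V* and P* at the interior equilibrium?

V* ≈ 39.4, P* ≈ 33.7

From dP/dt = 0 with P > 0: 0.00482V* = 0.19, so V* = 39.4.
Substitute into dV/dt = 0: 1.03(1 - 39.4/121) = 0.0206P*.
The bracket is 0.674, giving P* = 0.694/0.0206 = 33.7.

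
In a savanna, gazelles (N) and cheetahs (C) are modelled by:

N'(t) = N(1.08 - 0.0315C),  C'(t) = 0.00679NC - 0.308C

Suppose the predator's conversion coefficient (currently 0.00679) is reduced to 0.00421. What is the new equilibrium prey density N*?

N* ≈ 73.2

At the interior fixed point, setting dC/dt = 0 with C > 0 fixes N* = (predator death rate)/(NC coefficient) — independent of the other coefficients.
With the change, N* = 0.308/0.00421 = 73.2; it rises from 45.4.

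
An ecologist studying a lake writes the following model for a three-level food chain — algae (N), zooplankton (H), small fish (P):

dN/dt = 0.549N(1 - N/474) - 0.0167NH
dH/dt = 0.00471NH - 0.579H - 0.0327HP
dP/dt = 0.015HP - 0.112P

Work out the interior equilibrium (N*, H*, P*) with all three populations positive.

N* ≈ 366, H* ≈ 7.47, P* ≈ 35.1

From dP/dt = 0: 0.015H* = 0.112, so H* = 7.47.
From dN/dt = 0: 0.549(1 - N*/474) = 0.0167·7.47, giving N* = 474·(1 - 0.227) = 366.
From dH/dt = 0: 0.00471·366 - 0.579 = 0.0327P*, so P* = 1.15/0.0327 = 35.1.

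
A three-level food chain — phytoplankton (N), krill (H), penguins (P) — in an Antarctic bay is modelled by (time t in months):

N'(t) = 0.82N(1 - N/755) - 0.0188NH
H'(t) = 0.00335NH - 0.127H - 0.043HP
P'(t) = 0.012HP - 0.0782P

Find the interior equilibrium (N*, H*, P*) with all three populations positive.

From dP/dt = 0: 0.012H* = 0.0782, so H* = 6.52.
From dN/dt = 0: 0.82(1 - N*/755) = 0.0188·6.52, giving N* = 755·(1 - 0.149) = 642.
From dH/dt = 0: 0.00335·642 - 0.127 = 0.043P*, so P* = 2.02/0.043 = 47.1.

N* ≈ 642, H* ≈ 6.52, P* ≈ 47.1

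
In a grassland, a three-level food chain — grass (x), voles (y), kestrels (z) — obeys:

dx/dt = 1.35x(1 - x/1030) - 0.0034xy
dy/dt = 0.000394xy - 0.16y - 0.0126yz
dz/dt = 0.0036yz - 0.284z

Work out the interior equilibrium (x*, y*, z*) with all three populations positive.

From dz/dt = 0: 0.0036y* = 0.284, so y* = 78.9.
From dx/dt = 0: 1.35(1 - x*/1030) = 0.0034·78.9, giving x* = 1030·(1 - 0.199) = 825.
From dy/dt = 0: 0.000394·825 - 0.16 = 0.0126z*, so z* = 0.165/0.0126 = 13.1.

x* ≈ 825, y* ≈ 78.9, z* ≈ 13.1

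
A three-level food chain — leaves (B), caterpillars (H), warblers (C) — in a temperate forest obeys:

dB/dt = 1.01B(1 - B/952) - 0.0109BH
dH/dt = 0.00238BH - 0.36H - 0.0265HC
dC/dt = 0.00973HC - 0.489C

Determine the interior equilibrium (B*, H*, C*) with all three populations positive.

From dC/dt = 0: 0.00973H* = 0.489, so H* = 50.3.
From dB/dt = 0: 1.01(1 - B*/952) = 0.0109·50.3, giving B* = 952·(1 - 0.542) = 436.
From dH/dt = 0: 0.00238·436 - 0.36 = 0.0265C*, so C* = 0.677/0.0265 = 25.5.

B* ≈ 436, H* ≈ 50.3, C* ≈ 25.5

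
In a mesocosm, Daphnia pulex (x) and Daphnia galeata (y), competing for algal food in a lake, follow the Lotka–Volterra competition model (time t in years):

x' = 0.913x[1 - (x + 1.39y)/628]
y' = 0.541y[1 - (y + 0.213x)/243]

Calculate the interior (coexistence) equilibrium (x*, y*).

Setting both brackets to zero gives the nullclines x + 1.39y = 628 and 0.213x + y = 243.
Substituting y = 243 - 0.213x into the first: x(1 - 1.39·0.213) = 628 - 1.39·243.
So x* = 290/0.704 = 412, and then y* = 243 - 0.213·412 = 155.

x* ≈ 412, y* ≈ 155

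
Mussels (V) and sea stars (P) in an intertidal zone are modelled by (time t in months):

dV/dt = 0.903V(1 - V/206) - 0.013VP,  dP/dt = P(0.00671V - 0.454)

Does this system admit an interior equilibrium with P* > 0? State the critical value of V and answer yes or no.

The predator equation gives dP/dt > 0 only when V > 0.454/0.00671 = 67.7.
Without the predator, V → K = 206. Since 206 > 67.7, the predator can invade and persist.

Threshold V = 67.7; K > 67.7, so yes, the predator persists.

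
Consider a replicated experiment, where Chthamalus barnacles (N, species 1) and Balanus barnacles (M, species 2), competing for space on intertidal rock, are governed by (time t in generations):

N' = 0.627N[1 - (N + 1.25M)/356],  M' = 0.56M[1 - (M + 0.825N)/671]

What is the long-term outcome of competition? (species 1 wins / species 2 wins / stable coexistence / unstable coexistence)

Compare the nullcline intercepts: K1/α12 = 356/1.25 = 285 < K2 = 671; K2/α21 = 671/0.825 = 813 > K1 = 356.
Since the inequalities point opposite ways, species 2 can invade but species 1 cannot.

species 2 excludes species 1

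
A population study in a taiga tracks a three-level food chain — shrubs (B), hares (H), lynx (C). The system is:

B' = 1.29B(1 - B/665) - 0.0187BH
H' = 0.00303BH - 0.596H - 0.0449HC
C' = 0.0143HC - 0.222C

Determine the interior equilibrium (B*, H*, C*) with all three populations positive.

From dC/dt = 0: 0.0143H* = 0.222, so H* = 15.5.
From dB/dt = 0: 1.29(1 - B*/665) = 0.0187·15.5, giving B* = 665·(1 - 0.225) = 515.
From dH/dt = 0: 0.00303·515 - 0.596 = 0.0449C*, so C* = 0.965/0.0449 = 21.5.

B* ≈ 515, H* ≈ 15.5, C* ≈ 21.5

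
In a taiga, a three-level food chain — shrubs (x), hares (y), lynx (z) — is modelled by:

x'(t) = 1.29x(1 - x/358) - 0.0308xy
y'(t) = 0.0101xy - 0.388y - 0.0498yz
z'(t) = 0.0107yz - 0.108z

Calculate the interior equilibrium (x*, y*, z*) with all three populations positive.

x* ≈ 272, y* ≈ 10.1, z* ≈ 47.3

From dz/dt = 0: 0.0107y* = 0.108, so y* = 10.1.
From dx/dt = 0: 1.29(1 - x*/358) = 0.0308·10.1, giving x* = 358·(1 - 0.241) = 272.
From dy/dt = 0: 0.0101·272 - 0.388 = 0.0498z*, so z* = 2.36/0.0498 = 47.3.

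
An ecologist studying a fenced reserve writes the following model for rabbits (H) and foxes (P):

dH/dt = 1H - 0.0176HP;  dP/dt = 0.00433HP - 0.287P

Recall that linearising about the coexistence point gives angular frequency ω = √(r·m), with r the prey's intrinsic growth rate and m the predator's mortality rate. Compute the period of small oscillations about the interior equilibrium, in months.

T ≈ 11.7 months

Here r = 1 and m = 0.287, so r·m = 0.287.
ω = √0.287 = 0.536 per month, hence T = 2π/ω ≈ 11.7 months.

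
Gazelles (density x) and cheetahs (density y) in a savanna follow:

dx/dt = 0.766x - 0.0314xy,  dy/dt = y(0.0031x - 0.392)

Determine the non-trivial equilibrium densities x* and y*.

Set dy/dt = 0 with y > 0: 0.0031x - 0.392 = 0, so x* = 0.392/0.0031 = 126.
Set dx/dt = 0 with x > 0: 0.766 - 0.0314y = 0, so y* = 0.766/0.0314 = 24.4.

x* ≈ 126, y* ≈ 24.4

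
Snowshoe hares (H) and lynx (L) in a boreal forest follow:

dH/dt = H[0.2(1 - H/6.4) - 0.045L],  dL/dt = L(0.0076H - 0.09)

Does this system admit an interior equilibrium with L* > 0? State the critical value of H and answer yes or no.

Threshold H = 11.8; K < 11.8, so no, the predator goes extinct.

The predator equation gives dL/dt > 0 only when H > 0.09/0.0076 = 11.8.
Without the predator, H → K = 6.4. Since 6.4 < 11.8, the predator cannot invade.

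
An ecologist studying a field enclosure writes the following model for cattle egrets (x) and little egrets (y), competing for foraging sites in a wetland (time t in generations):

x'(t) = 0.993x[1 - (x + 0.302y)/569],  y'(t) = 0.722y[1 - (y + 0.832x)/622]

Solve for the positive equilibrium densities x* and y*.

Setting both brackets to zero gives the nullclines x + 0.302y = 569 and 0.832x + y = 622.
Substituting y = 622 - 0.832x into the first: x(1 - 0.302·0.832) = 569 - 0.302·622.
So x* = 381/0.749 = 509, and then y* = 622 - 0.832·509 = 198.

x* ≈ 509, y* ≈ 198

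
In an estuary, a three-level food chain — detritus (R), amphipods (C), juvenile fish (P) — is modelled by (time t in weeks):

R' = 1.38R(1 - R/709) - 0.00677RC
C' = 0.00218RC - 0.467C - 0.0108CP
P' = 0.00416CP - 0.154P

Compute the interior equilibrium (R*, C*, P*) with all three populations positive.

From dP/dt = 0: 0.00416C* = 0.154, so C* = 37.
From dR/dt = 0: 1.38(1 - R*/709) = 0.00677·37, giving R* = 709·(1 - 0.182) = 580.
From dC/dt = 0: 0.00218·580 - 0.467 = 0.0108P*, so P* = 0.798/0.0108 = 73.9.

R* ≈ 580, C* ≈ 37, P* ≈ 73.9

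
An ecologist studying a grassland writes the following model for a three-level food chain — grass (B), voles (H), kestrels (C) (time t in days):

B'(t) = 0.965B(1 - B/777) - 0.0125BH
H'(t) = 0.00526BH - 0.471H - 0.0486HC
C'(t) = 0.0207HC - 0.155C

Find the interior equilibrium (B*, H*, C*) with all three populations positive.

B* ≈ 702, H* ≈ 7.49, C* ≈ 66.2

From dC/dt = 0: 0.0207H* = 0.155, so H* = 7.49.
From dB/dt = 0: 0.965(1 - B*/777) = 0.0125·7.49, giving B* = 777·(1 - 0.097) = 702.
From dH/dt = 0: 0.00526·702 - 0.471 = 0.0486C*, so C* = 3.22/0.0486 = 66.2.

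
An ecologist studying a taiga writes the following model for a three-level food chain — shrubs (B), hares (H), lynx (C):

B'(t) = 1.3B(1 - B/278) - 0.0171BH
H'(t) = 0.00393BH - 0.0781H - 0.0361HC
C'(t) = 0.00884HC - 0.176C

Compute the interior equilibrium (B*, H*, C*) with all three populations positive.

From dC/dt = 0: 0.00884H* = 0.176, so H* = 19.9.
From dB/dt = 0: 1.3(1 - B*/278) = 0.0171·19.9, giving B* = 278·(1 - 0.262) = 205.
From dH/dt = 0: 0.00393·205 - 0.0781 = 0.0361C*, so C* = 0.728/0.0361 = 20.2.

B* ≈ 205, H* ≈ 19.9, C* ≈ 20.2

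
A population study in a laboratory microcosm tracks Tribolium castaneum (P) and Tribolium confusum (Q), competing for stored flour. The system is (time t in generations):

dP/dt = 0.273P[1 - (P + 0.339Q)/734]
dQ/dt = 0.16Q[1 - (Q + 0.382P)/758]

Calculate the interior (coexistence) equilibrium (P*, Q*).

Setting both brackets to zero gives the nullclines P + 0.339Q = 734 and 0.382P + Q = 758.
Substituting Q = 758 - 0.382P into the first: P(1 - 0.339·0.382) = 734 - 0.339·758.
So P* = 477/0.871 = 548, and then Q* = 758 - 0.382·548 = 549.

P* ≈ 548, Q* ≈ 549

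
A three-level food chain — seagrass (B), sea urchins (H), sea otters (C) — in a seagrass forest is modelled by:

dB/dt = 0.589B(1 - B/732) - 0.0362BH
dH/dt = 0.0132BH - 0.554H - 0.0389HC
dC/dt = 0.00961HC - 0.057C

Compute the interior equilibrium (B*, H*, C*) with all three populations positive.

From dC/dt = 0: 0.00961H* = 0.057, so H* = 5.93.
From dB/dt = 0: 0.589(1 - B*/732) = 0.0362·5.93, giving B* = 732·(1 - 0.365) = 465.
From dH/dt = 0: 0.0132·465 - 0.554 = 0.0389C*, so C* = 5.59/0.0389 = 144.

B* ≈ 465, H* ≈ 5.93, C* ≈ 144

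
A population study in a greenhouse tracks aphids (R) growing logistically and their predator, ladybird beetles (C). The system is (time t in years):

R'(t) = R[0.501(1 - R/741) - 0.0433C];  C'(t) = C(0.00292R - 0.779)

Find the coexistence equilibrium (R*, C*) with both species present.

From dC/dt = 0 with C > 0: 0.00292R* = 0.779, so R* = 267.
Substitute into dR/dt = 0: 0.501(1 - 267/741) = 0.0433C*.
The bracket is 0.64, giving C* = 0.321/0.0433 = 7.4.

R* ≈ 267, C* ≈ 7.4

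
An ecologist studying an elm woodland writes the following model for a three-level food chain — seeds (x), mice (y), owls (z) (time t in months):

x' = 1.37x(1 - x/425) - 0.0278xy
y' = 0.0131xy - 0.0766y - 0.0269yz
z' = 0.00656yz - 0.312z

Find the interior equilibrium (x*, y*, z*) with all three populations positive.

x* ≈ 14.8, y* ≈ 47.6, z* ≈ 4.37

From dz/dt = 0: 0.00656y* = 0.312, so y* = 47.6.
From dx/dt = 0: 1.37(1 - x*/425) = 0.0278·47.6, giving x* = 425·(1 - 0.965) = 14.8.
From dy/dt = 0: 0.0131·14.8 - 0.0766 = 0.0269z*, so z* = 0.118/0.0269 = 4.37.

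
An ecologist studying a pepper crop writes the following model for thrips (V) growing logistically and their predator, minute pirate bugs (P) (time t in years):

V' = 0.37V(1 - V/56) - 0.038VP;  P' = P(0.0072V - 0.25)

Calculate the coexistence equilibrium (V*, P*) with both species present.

From dP/dt = 0 with P > 0: 0.0072V* = 0.25, so V* = 34.7.
Substitute into dV/dt = 0: 0.37(1 - 34.7/56) = 0.038P*.
The bracket is 0.38, giving P* = 0.141/0.038 = 3.7.

V* ≈ 34.7, P* ≈ 3.7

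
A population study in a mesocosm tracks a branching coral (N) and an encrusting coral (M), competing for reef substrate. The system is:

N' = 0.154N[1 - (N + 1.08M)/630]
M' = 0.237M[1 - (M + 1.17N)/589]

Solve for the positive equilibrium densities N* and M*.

Setting both brackets to zero gives the nullclines N + 1.08M = 630 and 1.17N + M = 589.
Substituting M = 589 - 1.17N into the first: N(1 - 1.08·1.17) = 630 - 1.08·589.
So N* = -6.12/-0.264 = 23.2, and then M* = 589 - 1.17·23.2 = 562.

N* ≈ 23.2, M* ≈ 562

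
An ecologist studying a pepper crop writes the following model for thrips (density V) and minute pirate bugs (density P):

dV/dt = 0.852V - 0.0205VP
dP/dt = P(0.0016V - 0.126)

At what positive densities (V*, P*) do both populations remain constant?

V* ≈ 78.8, P* ≈ 41.6

Set dP/dt = 0 with P > 0: 0.0016V - 0.126 = 0, so V* = 0.126/0.0016 = 78.8.
Set dV/dt = 0 with V > 0: 0.852 - 0.0205P = 0, so P* = 0.852/0.0205 = 41.6.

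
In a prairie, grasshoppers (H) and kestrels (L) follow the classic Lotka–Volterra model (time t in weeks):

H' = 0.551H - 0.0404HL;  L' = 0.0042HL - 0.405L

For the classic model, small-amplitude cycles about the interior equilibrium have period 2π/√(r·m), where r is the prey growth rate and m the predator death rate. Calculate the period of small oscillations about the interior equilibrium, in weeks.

T ≈ 13.3 weeks

Here r = 0.551 and m = 0.405, so r·m = 0.223.
ω = √0.223 = 0.472 per week, hence T = 2π/ω ≈ 13.3 weeks.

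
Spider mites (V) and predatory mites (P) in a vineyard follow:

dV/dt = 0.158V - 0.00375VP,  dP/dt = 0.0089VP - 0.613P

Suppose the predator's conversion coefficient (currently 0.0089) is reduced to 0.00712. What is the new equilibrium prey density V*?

At the interior fixed point, setting dP/dt = 0 with P > 0 fixes V* = (predator death rate)/(VP coefficient) — independent of the other coefficients.
With the change, V* = 0.613/0.00712 = 86.1; it rises from 68.9.

V* ≈ 86.1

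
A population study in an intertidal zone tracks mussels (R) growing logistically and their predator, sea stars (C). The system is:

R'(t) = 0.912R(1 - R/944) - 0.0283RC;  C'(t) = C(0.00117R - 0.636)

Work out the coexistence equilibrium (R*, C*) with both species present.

R* ≈ 544, C* ≈ 13.7

From dC/dt = 0 with C > 0: 0.00117R* = 0.636, so R* = 544.
Substitute into dR/dt = 0: 0.912(1 - 544/944) = 0.0283C*.
The bracket is 0.424, giving C* = 0.387/0.0283 = 13.7.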